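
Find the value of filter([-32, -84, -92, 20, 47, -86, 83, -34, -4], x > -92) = keep x where x > -92: -32✓, -84✓, -92✗, 20✓, 47✓, -86✓, 83✓, -34✓, -4✓
= [-32, -84, 20, 47, -86, 83, -34, -4]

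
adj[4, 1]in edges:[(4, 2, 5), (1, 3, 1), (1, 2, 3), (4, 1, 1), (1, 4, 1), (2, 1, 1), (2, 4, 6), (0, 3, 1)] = 1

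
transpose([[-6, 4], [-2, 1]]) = [[-6, -2], [4, 1]]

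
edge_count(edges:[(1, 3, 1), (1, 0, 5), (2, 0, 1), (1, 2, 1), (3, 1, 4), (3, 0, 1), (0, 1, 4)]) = 7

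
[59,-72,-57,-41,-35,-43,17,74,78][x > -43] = [59, -41, -35, 17, 74, 78]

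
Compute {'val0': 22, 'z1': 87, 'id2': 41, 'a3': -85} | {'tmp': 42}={'val0': 22, 'z1': 87, 'id2': 41, 'a3': -85, 'tmp': 42}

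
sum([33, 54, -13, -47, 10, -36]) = 1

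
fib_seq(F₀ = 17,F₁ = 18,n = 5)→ [17, 18, 35, 53, 88]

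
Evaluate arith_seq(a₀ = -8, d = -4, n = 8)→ a_0 = -8 + 0*-4 = -8
a_1 = -8 + 1*-4 = -12
a_2 = -8 + 2*-4 = -16
...
= [-8, -12, -16, -20, -24, -28, -32, -36]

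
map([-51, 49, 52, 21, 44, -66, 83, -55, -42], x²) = [2601, 2401, 2704, 441, 1936, 4356, 6889, 3025, 1764]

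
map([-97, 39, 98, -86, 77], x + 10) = -97+10=-87, 39+10=49, 98+10=108, -86+10=-76, 77+10=87
= [-87, 49, 108, -76, 87]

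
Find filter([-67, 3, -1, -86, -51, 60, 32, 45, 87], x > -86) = keep x where x > -86: -67✓, 3✓, -1✓, -86✗, -51✓, 60✓, 32✓, 45✓, 87✓
= [-67, 3, -1, -51, 60, 32, 45, 87]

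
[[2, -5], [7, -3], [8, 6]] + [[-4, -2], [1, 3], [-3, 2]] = [[-2, -7], [8, 0], [5, 8]]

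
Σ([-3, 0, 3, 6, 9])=(-3) + 0 + 3 + 6 + 9
= 15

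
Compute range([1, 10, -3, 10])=13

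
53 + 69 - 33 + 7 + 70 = 166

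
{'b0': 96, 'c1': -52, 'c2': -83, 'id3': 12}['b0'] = 96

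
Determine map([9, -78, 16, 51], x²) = (9)²=81, (-78)²=6084, (16)²=256, (51)²=2601
= [81, 6084, 256, 2601]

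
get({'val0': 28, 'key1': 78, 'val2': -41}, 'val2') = -41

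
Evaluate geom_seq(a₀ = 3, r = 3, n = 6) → [3, 9, 27, 81, 243, 729]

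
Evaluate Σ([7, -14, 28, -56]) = 7 + -14 + 28 + -56
= -35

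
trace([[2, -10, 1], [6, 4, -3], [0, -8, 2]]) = 8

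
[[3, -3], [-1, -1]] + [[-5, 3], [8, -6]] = [[-2, 0], [7, -7]]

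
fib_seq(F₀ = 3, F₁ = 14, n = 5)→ F_2 = F_1 + F_0 = 17
F_3 = F_2 + F_1 = 31
F_4 = F_3 + F_2 = 48
= [3, 14, 17, 31, 48]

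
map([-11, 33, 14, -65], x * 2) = [-22, 66, 28, -130]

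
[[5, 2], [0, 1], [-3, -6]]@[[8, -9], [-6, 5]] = C[0][0] = (5)*(8) + (2)*(-6) = 28
C[0][1] = (5)*(-9) + (2)*(5) = -35
C[1][0] = (0)*(8) + (1)*(-6) = -6
C[1][1] = (0)*(-9) + (1)*(5) = 5
C[2][0] = (-3)*(8) + (-6)*(-6) = 12
C[2][1] = (-3)*(-9) + (-6)*(5) = -3
= [[28, -35], [-6, 5], [12, -3]]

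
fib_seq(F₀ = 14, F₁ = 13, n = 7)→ F_2 = F_1 + F_0 = 27
F_3 = F_2 + F_1 = 40
F_4 = F_3 + F_2 = 67
...
= [14, 13, 27, 40, 67, 107, 174]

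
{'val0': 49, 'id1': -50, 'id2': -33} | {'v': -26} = {'val0': 49, 'id1': -50, 'id2': -33, 'v': -26}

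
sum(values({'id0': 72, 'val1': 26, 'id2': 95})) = 193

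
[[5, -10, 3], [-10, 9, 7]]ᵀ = [[5, -10], [-10, 9], [3, 7]]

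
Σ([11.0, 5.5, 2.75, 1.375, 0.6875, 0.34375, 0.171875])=11.0 + 5.5 + 2.75 + 1.375 + 0.6875 + 0.34375 + 0.171875
= 21.828125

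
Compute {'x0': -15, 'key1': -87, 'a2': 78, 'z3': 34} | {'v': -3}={'x0': -15, 'key1': -87, 'a2': 78, 'z3': 34, 'v': -3}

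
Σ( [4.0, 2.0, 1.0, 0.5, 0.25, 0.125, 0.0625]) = 7.9375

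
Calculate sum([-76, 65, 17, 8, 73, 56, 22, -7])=158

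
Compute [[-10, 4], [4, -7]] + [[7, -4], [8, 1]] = [[-3, 0], [12, -6]]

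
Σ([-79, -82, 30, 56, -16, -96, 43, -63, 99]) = -108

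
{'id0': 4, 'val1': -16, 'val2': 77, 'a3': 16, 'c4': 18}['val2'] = 77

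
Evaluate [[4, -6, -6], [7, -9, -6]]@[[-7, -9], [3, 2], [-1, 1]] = C[0][0] = (4)*(-7) + (-6)*(3) + (-6)*(-1) = -40
C[0][1] = (4)*(-9) + (-6)*(2) + (-6)*(1) = -54
C[1][0] = (7)*(-7) + (-9)*(3) + (-6)*(-1) = -70
C[1][1] = (7)*(-9) + (-9)*(2) + (-6)*(1) = -87
= [[-40, -54], [-70, -87]]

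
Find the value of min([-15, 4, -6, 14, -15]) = -15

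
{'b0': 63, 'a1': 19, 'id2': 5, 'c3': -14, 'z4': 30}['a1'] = 19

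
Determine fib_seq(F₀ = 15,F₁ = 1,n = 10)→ F_2 = F_1 + F_0 = 16
F_3 = F_2 + F_1 = 17
F_4 = F_3 + F_2 = 33
...
= [15, 1, 16, 17, 33, 50, 83, 133, 216, 349]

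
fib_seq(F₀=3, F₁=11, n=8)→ [3, 11, 14, 25, 39, 64, 103, 167]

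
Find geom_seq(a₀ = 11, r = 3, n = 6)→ a_0 = 11*3^0 = 11
a_1 = 11*3^1 = 33
a_2 = 11*3^2 = 99
...
= [11, 33, 99, 297, 891, 2673]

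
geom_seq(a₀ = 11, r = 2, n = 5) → [11, 22, 44, 88, 176]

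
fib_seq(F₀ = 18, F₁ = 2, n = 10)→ [18, 2, 20, 22, 42, 64, 106, 170, 276, 446]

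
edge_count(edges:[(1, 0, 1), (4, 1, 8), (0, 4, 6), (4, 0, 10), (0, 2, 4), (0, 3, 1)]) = 6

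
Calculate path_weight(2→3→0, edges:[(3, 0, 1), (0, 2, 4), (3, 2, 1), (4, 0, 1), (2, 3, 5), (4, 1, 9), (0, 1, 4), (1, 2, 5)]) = w(2→3)=5 + w(3→0)=1
= 6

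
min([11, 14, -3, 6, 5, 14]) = -3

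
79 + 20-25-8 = 66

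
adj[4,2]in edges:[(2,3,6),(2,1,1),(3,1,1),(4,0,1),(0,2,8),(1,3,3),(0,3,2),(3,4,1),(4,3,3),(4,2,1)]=1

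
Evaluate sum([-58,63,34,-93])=(-58) + 63 + 34 + (-93)
= -54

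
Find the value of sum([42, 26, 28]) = 42 + 26 + 28
= 96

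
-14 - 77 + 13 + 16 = -62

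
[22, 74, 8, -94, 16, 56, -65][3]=-94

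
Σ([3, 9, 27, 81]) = 3 + 9 + 27 + 81
= 120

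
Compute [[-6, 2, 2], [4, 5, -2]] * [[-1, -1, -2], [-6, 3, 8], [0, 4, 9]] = C[0][0] = (-6)*(-1) + (2)*(-6) + (2)*(0) = -6
C[0][1] = (-6)*(-1) + (2)*(3) + (2)*(4) = 20
C[0][2] = (-6)*(-2) + (2)*(8) + (2)*(9) = 46
C[1][0] = (4)*(-1) + (5)*(-6) + (-2)*(0) = -34
C[1][1] = (4)*(-1) + (5)*(3) + (-2)*(4) = 3
C[1][2] = (4)*(-2) + (5)*(8) + (-2)*(9) = 14
= [[-6, 20, 46], [-34, 3, 14]]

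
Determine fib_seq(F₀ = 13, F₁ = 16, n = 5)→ [13, 16, 29, 45, 74]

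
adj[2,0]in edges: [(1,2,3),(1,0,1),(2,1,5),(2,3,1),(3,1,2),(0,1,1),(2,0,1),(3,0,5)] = 1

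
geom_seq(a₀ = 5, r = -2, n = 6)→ a_0 = 5*(-2)^0 = 5
a_1 = 5*(-2)^1 = -10
a_2 = 5*(-2)^2 = 20
...
= [5, -10, 20, -40, 80, -160]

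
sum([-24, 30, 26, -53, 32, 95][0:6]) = 106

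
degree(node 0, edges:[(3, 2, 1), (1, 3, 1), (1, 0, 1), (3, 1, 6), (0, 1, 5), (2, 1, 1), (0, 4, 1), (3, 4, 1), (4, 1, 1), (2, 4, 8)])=3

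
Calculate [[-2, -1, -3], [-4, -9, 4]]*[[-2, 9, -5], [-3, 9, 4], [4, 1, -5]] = [[-5, -30, 21], [51, -113, -36]]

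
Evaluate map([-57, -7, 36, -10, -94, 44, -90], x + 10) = [-47, 3, 46, 0, -84, 54, -80]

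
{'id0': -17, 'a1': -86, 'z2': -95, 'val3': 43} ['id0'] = -17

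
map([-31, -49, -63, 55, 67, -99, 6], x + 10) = -31+10=-21, -49+10=-39, -63+10=-53, 55+10=65, 67+10=77, -99+10=-89, 6+10=16
= [-21, -39, -53, 65, 77, -89, 16]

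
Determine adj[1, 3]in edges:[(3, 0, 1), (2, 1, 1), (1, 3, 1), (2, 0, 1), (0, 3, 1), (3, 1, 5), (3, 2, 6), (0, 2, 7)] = 1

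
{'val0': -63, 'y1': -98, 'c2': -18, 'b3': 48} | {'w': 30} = {'val0': -63, 'y1': -98, 'c2': -18, 'b3': 48, 'w': 30}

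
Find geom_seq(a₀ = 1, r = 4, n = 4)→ a_0 = 1*4^0 = 1
a_1 = 1*4^1 = 4
a_2 = 1*4^2 = 16
...
= [1, 4, 16, 64]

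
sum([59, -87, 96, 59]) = 59 + (-87) + 96 + 59
= 127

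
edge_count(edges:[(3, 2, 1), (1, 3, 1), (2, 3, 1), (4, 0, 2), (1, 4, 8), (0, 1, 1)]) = 6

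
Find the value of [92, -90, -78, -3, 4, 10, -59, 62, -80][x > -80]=keep x where x > -80: 92✓, -90✗, -78✓, -3✓, 4✓, 10✓, -59✓, 62✓, -80✗
= [92, -78, -3, 4, 10, -59, 62]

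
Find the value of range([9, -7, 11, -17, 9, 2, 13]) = 30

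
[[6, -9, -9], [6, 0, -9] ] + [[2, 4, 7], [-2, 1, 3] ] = [[8, -5, -2], [4, 1, -6]]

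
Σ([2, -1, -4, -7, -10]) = -20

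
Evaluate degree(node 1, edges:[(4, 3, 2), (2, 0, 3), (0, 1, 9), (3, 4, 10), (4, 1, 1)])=incident: (0,1), (4,1)
= 2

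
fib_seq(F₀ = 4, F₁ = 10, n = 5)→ F_2 = F_1 + F_0 = 14
F_3 = F_2 + F_1 = 24
F_4 = F_3 + F_2 = 38
= [4, 10, 14, 24, 38]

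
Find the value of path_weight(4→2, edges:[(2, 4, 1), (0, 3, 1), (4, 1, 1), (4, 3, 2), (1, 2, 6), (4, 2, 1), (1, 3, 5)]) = 1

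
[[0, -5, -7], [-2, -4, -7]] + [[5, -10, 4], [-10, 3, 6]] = [[5, -15, -3], [-12, -1, -1]]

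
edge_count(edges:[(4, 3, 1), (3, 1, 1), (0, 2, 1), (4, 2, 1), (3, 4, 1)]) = 5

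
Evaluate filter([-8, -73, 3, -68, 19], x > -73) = keep x where x > -73: -8✓, -73✗, 3✓, -68✓, 19✓
= [-8, 3, -68, 19]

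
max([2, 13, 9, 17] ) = 17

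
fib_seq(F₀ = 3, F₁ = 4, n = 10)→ F_2 = F_1 + F_0 = 7
F_3 = F_2 + F_1 = 11
F_4 = F_3 + F_2 = 18
...
= [3, 4, 7, 11, 18, 29, 47, 76, 123, 199]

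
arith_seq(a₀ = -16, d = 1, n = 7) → [-16, -15, -14, -13, -12, -11, -10]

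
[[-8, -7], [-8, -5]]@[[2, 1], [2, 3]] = [[-30, -29], [-26, -23]]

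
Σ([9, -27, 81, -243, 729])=549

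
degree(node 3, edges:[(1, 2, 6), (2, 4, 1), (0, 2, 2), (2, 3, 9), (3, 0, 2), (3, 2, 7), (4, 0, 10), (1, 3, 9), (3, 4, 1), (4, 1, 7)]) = incident: (2,3), (3,0), (3,2), (1,3), (3,4)
= 5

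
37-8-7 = 22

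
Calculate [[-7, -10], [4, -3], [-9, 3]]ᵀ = [[-7, 4, -9], [-10, -3, 3]]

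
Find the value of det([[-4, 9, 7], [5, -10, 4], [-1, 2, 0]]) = (1)*(-4)*det([[-10, 4], [2, 0]]) + (-1)*(9)*det([[5, 4], [-1, 0]]) + (1)*(7)*det([[5, -10], [-1, 2]])
= 32 + -36 + 0
= -4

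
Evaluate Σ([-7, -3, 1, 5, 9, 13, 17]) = 35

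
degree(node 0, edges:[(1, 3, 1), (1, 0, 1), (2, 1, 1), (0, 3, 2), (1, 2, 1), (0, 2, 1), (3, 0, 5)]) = incident: (1,0), (0,3), (0,2), (3,0)
= 4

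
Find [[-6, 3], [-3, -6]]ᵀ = [[-6, -3], [3, -6]]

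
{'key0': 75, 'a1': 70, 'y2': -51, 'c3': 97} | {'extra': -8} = {'key0': 75, 'a1': 70, 'y2': -51, 'c3': 97, 'extra': -8}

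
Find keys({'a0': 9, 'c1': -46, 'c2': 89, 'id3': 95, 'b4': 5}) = ['a0', 'c1', 'c2', 'id3', 'b4']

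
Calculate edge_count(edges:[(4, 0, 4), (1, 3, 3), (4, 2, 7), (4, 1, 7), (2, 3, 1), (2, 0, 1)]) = 6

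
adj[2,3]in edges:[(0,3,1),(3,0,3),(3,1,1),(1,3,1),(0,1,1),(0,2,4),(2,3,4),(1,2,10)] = 4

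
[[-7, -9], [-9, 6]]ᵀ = [[-7, -9], [-9, 6]]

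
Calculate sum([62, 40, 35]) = 137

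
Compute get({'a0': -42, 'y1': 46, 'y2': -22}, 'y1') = 46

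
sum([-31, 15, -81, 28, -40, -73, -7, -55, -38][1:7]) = slice → [15, -81, 28, -40, -73, -7]
15 + (-81) + 28 + (-40) + (-73) + (-7)
= -158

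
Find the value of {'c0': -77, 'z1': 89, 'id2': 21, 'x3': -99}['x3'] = -99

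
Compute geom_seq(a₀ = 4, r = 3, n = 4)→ [4, 12, 36, 108]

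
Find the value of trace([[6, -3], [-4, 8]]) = diagonal: 6 + 8
= 14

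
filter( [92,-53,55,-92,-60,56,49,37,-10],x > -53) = [92, 55, 56, 49, 37, -10]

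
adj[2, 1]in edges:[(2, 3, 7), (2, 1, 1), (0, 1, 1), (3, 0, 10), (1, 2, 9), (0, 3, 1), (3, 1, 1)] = 1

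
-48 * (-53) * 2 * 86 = 437568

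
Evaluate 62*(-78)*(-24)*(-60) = -6963840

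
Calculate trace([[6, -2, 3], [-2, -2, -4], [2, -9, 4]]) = 8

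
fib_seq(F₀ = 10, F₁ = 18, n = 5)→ [10, 18, 28, 46, 74]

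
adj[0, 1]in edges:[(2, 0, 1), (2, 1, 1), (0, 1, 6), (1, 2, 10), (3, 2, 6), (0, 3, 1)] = 6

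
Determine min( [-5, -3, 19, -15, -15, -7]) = -15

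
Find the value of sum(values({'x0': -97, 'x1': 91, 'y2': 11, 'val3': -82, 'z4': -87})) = -164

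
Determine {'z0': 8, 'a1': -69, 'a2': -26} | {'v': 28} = {'z0': 8, 'a1': -69, 'a2': -26, 'v': 28}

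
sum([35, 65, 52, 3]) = 155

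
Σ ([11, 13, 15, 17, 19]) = 75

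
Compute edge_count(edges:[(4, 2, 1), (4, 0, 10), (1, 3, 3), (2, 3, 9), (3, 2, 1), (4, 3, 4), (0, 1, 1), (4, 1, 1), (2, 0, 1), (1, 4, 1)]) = 10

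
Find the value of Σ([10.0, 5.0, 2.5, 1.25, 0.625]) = 19.375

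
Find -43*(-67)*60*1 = 172860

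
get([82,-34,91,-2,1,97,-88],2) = 91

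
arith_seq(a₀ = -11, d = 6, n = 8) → a_0 = -11 + 0*6 = -11
a_1 = -11 + 1*6 = -5
a_2 = -11 + 2*6 = 1
...
= [-11, -5, 1, 7, 13, 19, 25, 31]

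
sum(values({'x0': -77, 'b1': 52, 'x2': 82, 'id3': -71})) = (-77) + 52 + 82 + (-71)
= -14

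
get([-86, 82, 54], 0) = -86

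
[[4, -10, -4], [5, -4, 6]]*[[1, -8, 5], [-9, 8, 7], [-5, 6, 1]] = [[114, -136, -54], [11, -36, 3]]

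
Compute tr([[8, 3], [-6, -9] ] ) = -1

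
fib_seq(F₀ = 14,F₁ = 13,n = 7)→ F_2 = F_1 + F_0 = 27
F_3 = F_2 + F_1 = 40
F_4 = F_3 + F_2 = 67
...
= [14, 13, 27, 40, 67, 107, 174]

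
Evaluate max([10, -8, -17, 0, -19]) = 10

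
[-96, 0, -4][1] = 0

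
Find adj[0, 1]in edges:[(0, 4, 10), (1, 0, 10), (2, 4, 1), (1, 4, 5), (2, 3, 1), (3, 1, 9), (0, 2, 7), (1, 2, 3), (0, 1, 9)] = 9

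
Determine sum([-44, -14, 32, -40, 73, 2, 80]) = (-44) + (-14) + 32 + (-40) + 73 + 2 + 80
= 89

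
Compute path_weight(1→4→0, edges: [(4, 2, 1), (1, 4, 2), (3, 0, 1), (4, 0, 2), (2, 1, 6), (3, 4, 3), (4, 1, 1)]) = 4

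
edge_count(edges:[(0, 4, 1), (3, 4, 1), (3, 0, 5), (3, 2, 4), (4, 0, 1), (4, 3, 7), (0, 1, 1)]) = 7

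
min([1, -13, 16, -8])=-13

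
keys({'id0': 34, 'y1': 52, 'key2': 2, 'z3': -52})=['id0', 'y1', 'key2', 'z3']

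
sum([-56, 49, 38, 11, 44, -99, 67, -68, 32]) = (-56) + 49 + 38 + 11 + 44 + (-99) + 67 + (-68) + 32
= 18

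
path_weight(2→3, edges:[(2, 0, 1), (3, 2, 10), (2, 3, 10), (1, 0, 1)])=w(2→3)=10
= 10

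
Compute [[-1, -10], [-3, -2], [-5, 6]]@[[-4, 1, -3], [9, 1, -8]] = C[0][0] = (-1)*(-4) + (-10)*(9) = -86
C[0][1] = (-1)*(1) + (-10)*(1) = -11
C[0][2] = (-1)*(-3) + (-10)*(-8) = 83
C[1][0] = (-3)*(-4) + (-2)*(9) = -6
C[1][1] = (-3)*(1) + (-2)*(1) = -5
C[1][2] = (-3)*(-3) + (-2)*(-8) = 25
... (3 more cells)
= [[-86, -11, 83], [-6, -5, 25], [74, 1, -33]]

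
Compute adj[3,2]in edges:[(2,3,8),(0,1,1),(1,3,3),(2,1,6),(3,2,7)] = 7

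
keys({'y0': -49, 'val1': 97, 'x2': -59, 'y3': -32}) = ['y0', 'val1', 'x2', 'y3']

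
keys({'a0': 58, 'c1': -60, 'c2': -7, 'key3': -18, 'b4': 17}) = ['a0', 'c1', 'c2', 'key3', 'b4']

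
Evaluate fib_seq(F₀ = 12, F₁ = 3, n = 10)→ F_2 = F_1 + F_0 = 15
F_3 = F_2 + F_1 = 18
F_4 = F_3 + F_2 = 33
...
= [12, 3, 15, 18, 33, 51, 84, 135, 219, 354]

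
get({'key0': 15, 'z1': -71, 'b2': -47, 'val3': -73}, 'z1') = -71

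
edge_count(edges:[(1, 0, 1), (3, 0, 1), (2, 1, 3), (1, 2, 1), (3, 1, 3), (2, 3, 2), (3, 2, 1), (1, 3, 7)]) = 8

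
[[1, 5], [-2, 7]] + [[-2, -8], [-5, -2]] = [[-1, -3], [-7, 5]]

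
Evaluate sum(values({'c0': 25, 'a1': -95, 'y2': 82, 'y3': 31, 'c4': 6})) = 49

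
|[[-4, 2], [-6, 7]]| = (-4)*(7) - (2)*(-6)
= -16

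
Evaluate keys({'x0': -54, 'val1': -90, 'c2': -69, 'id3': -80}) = ['x0', 'val1', 'c2', 'id3']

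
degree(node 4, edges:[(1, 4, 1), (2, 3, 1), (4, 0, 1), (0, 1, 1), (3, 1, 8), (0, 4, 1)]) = incident: (1,4), (4,0), (0,4)
= 3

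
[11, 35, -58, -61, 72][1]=35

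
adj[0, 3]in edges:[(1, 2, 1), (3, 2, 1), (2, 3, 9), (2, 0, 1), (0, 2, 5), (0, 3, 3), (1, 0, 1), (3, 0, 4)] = 3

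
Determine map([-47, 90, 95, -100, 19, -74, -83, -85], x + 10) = -47+10=-37, 90+10=100, 95+10=105, -100+10=-90, 19+10=29, -74+10=-64, -83+10=-73, -85+10=-75
= [-37, 100, 105, -90, 29, -64, -73, -75]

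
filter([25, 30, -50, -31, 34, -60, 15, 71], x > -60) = keep x where x > -60: 25✓, 30✓, -50✓, -31✓, 34✓, -60✗, 15✓, 71✓
= [25, 30, -50, -31, 34, 15, 71]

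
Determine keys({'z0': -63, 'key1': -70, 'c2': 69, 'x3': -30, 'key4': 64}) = ['z0', 'key1', 'c2', 'x3', 'key4']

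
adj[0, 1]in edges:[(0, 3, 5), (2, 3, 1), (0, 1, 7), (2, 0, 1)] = 7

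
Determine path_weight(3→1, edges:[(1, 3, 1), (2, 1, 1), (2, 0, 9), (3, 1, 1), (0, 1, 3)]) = w(3→1)=1
= 1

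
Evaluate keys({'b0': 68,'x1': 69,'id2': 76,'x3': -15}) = ['b0', 'x1', 'id2', 'x3']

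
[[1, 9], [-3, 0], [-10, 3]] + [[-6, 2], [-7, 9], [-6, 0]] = [[-5, 11], [-10, 9], [-16, 3]]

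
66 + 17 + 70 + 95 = 248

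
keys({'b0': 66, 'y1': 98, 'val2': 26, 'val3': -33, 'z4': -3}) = ['b0', 'y1', 'val2', 'val3', 'z4']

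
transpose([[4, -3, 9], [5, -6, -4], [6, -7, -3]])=[[4, 5, 6], [-3, -6, -7], [9, -4, -3]]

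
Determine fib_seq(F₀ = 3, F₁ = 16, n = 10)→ [3, 16, 19, 35, 54, 89, 143, 232, 375, 607]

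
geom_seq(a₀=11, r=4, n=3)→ [11, 44, 176]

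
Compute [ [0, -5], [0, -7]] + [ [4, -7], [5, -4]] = [[4, -12], [5, -11]]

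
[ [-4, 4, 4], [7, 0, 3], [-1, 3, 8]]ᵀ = [[-4, 7, -1], [4, 0, 3], [4, 3, 8]]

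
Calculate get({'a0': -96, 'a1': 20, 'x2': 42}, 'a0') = -96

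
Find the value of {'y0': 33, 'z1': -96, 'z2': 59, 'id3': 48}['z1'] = -96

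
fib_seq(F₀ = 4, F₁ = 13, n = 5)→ F_2 = F_1 + F_0 = 17
F_3 = F_2 + F_1 = 30
F_4 = F_3 + F_2 = 47
= [4, 13, 17, 30, 47]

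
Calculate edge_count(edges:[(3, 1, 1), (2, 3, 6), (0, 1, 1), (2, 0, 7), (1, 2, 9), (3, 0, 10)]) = 6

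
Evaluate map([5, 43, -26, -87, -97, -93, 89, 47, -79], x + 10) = 5+10=15, 43+10=53, -26+10=-16, -87+10=-77, -97+10=-87, -93+10=-83, 89+10=99, 47+10=57, -79+10=-69
= [15, 53, -16, -77, -87, -83, 99, 57, -69]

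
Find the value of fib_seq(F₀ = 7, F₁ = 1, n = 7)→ F_2 = F_1 + F_0 = 8
F_3 = F_2 + F_1 = 9
F_4 = F_3 + F_2 = 17
...
= [7, 1, 8, 9, 17, 26, 43]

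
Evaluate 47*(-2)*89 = -8366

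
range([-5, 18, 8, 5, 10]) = 23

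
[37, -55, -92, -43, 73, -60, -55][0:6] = [37, -55, -92, -43, 73, -60]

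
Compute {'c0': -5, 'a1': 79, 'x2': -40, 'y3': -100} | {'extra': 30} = {'c0': -5, 'a1': 79, 'x2': -40, 'y3': -100, 'extra': 30}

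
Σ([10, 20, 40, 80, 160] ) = 10 + 20 + 40 + 80 + 160
= 310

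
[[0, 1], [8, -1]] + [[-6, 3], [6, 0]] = [[-6, 4], [14, -1]]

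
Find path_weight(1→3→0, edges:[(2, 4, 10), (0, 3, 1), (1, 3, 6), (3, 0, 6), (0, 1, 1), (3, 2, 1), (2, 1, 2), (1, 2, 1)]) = 12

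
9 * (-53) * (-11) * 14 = 73458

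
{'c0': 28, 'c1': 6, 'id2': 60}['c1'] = 6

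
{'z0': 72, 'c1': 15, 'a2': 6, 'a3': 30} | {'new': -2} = {'z0': 72, 'c1': 15, 'a2': 6, 'a3': 30, 'new': -2}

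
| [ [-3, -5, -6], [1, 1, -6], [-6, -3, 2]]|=(1)*(-3)*det([[1, -6], [-3, 2]]) + (-1)*(-5)*det([[1, -6], [-6, 2]]) + (1)*(-6)*det([[1, 1], [-6, -3]])
= 48 + -170 + -18
= -140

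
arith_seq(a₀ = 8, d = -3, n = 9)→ [8, 5, 2, -1, -4, -7, -10, -13, -16]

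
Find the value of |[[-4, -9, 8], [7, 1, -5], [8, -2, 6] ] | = 578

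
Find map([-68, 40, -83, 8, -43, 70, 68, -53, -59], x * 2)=-68*2=-136, 40*2=80, -83*2=-166, 8*2=16, -43*2=-86, 70*2=140, 68*2=136, -53*2=-106, -59*2=-118
= [-136, 80, -166, 16, -86, 140, 136, -106, -118]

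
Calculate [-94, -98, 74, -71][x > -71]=keep x where x > -71: -94✗, -98✗, 74✓, -71✗
= [74]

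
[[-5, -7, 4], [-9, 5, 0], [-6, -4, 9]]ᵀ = [[-5, -9, -6], [-7, 5, -4], [4, 0, 9]]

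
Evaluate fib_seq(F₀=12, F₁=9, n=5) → F_2 = F_1 + F_0 = 21
F_3 = F_2 + F_1 = 30
F_4 = F_3 + F_2 = 51
= [12, 9, 21, 30, 51]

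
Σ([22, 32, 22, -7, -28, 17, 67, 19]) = 22 + 32 + 22 + (-7) + (-28) + 17 + 67 + 19
= 144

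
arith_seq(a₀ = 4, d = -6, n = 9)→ [4, -2, -8, -14, -20, -26, -32, -38, -44]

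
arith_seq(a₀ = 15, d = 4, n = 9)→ [15, 19, 23, 27, 31, 35, 39, 43, 47]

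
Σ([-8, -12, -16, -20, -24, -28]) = -108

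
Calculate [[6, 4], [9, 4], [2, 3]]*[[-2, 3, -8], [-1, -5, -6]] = [[-16, -2, -72], [-22, 7, -96], [-7, -9, -34]]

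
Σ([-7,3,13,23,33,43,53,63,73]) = (-7) + 3 + 13 + 23 + 33 + 43 + 53 + 63 + 73
= 297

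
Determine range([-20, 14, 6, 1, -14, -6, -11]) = 34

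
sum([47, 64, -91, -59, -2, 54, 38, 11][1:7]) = slice → [64, -91, -59, -2, 54, 38]
64 + (-91) + (-59) + (-2) + 54 + 38
= 4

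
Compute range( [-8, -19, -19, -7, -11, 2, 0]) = 21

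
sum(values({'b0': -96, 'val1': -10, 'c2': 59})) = (-96) + (-10) + 59
= -47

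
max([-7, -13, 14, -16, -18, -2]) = 14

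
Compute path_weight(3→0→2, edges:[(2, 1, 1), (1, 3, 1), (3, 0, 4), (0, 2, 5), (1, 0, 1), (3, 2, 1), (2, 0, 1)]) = 9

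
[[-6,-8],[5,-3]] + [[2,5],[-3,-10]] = [[-4, -3], [2, -13]]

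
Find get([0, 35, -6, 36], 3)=36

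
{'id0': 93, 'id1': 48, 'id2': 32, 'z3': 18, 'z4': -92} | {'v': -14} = {'id0': 93, 'id1': 48, 'id2': 32, 'z3': 18, 'z4': -92, 'v': -14}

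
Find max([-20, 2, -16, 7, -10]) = 7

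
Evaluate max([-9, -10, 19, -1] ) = 19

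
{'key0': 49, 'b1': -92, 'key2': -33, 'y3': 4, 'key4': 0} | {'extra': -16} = {'key0': 49, 'b1': -92, 'key2': -33, 'y3': 4, 'key4': 0, 'extra': -16}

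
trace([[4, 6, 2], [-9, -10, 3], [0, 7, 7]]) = diagonal: 4 + (-10) + 7
= 1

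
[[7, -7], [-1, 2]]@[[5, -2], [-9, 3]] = [[98, -35], [-23, 8]]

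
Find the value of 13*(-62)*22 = -17732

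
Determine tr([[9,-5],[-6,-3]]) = 6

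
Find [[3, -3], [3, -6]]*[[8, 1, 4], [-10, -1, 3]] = C[0][0] = (3)*(8) + (-3)*(-10) = 54
C[0][1] = (3)*(1) + (-3)*(-1) = 6
C[0][2] = (3)*(4) + (-3)*(3) = 3
C[1][0] = (3)*(8) + (-6)*(-10) = 84
C[1][1] = (3)*(1) + (-6)*(-1) = 9
C[1][2] = (3)*(4) + (-6)*(3) = -6
= [[54, 6, 3], [84, 9, -6]]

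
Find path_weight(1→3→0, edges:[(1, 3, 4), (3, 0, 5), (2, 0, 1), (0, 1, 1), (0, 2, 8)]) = w(1→3)=4 + w(3→0)=5
= 9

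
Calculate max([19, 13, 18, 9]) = 19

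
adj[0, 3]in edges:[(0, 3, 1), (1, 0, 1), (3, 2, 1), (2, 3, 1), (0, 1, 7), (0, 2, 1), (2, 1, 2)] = 1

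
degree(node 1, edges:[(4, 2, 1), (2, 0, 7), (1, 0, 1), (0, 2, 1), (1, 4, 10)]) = incident: (1,0), (1,4)
= 2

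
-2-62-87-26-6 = -183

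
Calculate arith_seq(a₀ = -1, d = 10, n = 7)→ [-1, 9, 19, 29, 39, 49, 59]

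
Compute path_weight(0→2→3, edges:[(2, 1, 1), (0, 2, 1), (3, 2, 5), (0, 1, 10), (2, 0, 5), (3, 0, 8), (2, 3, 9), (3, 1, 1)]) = 10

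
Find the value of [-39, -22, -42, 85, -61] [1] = -22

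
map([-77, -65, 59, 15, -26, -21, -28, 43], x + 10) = -77+10=-67, -65+10=-55, 59+10=69, 15+10=25, -26+10=-16, -21+10=-11, -28+10=-18, 43+10=53
= [-67, -55, 69, 25, -16, -11, -18, 53]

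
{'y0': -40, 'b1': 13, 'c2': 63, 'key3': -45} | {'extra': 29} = {'y0': -40, 'b1': 13, 'c2': 63, 'key3': -45, 'extra': 29}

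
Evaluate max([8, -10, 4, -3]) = 8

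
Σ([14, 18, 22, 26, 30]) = 110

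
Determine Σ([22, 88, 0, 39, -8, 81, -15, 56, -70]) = 193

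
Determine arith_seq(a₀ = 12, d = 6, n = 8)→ a_0 = 12 + 0*6 = 12
a_1 = 12 + 1*6 = 18
a_2 = 12 + 2*6 = 24
...
= [12, 18, 24, 30, 36, 42, 48, 54]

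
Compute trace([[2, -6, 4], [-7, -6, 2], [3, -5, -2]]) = diagonal: 2 + (-6) + (-2)
= -6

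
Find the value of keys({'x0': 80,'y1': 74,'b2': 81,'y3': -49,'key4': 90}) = ['x0', 'y1', 'b2', 'y3', 'key4']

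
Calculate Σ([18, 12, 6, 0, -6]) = 18 + 12 + 6 + 0 + (-6)
= 30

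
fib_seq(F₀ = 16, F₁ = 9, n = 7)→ [16, 9, 25, 34, 59, 93, 152]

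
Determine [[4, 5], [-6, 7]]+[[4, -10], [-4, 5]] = [[8, -5], [-10, 12]]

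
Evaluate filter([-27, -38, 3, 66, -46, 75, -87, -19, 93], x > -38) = keep x where x > -38: -27✓, -38✗, 3✓, 66✓, -46✗, 75✓, -87✗, -19✓, 93✓
= [-27, 3, 66, 75, -19, 93]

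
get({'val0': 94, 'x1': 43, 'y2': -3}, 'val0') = 94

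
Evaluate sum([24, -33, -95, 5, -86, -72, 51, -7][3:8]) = slice → [5, -86, -72, 51, -7]
5 + (-86) + (-72) + 51 + (-7)
= -109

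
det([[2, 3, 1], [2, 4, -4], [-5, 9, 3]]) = (1)*(2)*det([[4, -4], [9, 3]]) + (-1)*(3)*det([[2, -4], [-5, 3]]) + (1)*(1)*det([[2, 4], [-5, 9]])
= 96 + 42 + 38
= 176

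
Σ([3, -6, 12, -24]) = 3 + -6 + 12 + -24
= -15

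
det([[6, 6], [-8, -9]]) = -6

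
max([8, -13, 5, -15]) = 8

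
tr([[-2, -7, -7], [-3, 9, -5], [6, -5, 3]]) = 10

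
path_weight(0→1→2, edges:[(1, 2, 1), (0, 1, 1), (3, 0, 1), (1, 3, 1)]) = w(0→1)=1 + w(1→2)=1
= 2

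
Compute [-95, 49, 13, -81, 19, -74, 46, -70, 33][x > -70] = [49, 13, 19, 46, 33]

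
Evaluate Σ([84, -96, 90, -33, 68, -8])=105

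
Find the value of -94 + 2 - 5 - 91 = -188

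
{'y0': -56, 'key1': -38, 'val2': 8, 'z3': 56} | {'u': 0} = {'y0': -56, 'key1': -38, 'val2': 8, 'z3': 56, 'u': 0}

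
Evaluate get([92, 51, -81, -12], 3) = -12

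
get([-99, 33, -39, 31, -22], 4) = -22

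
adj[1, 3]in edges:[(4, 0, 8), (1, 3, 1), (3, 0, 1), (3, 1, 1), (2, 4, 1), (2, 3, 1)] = 1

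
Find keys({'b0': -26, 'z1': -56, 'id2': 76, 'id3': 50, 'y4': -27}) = ['b0', 'z1', 'id2', 'id3', 'y4']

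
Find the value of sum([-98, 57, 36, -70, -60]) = -135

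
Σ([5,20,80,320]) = 425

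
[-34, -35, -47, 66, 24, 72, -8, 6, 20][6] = -8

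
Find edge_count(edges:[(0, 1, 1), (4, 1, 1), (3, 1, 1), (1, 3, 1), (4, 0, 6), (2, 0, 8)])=6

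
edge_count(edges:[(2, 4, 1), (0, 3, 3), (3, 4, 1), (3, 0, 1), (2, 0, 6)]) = 5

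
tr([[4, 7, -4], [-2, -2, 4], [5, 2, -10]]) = -8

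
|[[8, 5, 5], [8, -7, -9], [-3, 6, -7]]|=(1)*(8)*det([[-7, -9], [6, -7]]) + (-1)*(5)*det([[8, -9], [-3, -7]]) + (1)*(5)*det([[8, -7], [-3, 6]])
= 824 + 415 + 135
= 1374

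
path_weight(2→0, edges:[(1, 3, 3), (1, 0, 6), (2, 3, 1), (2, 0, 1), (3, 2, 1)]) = 1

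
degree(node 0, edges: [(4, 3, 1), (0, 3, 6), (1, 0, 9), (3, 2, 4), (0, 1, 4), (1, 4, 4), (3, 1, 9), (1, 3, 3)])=3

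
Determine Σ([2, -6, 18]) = 14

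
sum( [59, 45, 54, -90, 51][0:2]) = slice → [59, 45]
59 + 45
= 104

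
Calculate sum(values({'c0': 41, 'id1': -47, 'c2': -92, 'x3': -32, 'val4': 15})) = 41 + (-47) + (-92) + (-32) + 15
= -115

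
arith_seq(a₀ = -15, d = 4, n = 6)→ a_0 = -15 + 0*4 = -15
a_1 = -15 + 1*4 = -11
a_2 = -15 + 2*4 = -7
...
= [-15, -11, -7, -3, 1, 5]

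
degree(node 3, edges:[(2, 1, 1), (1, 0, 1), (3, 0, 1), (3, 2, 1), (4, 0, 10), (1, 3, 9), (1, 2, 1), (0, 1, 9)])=incident: (3,0), (3,2), (1,3)
= 3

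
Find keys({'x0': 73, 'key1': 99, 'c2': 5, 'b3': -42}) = ['x0', 'key1', 'c2', 'b3']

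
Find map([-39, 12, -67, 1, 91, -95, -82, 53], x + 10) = -39+10=-29, 12+10=22, -67+10=-57, 1+10=11, 91+10=101, -95+10=-85, -82+10=-72, 53+10=63
= [-29, 22, -57, 11, 101, -85, -72, 63]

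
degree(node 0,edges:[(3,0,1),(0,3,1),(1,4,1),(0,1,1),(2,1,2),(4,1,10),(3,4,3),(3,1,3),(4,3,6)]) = incident: (3,0), (0,3), (0,1)
= 3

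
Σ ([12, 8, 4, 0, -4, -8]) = 12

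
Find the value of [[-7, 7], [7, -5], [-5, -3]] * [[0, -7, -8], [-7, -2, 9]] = [[-49, 35, 119], [35, -39, -101], [21, 41, 13]]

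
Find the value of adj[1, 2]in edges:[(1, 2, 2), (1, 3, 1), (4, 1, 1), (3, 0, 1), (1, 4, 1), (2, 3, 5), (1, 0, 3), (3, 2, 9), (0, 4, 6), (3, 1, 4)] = 2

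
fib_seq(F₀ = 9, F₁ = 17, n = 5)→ [9, 17, 26, 43, 69]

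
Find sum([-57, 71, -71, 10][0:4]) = slice → [-57, 71, -71, 10]
(-57) + 71 + (-71) + 10
= -47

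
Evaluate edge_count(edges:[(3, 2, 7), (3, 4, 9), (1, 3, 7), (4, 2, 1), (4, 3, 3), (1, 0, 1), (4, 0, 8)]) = 7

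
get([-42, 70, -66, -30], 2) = -66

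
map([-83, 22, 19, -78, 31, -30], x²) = [6889, 484, 361, 6084, 961, 900]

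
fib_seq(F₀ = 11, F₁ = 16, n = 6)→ F_2 = F_1 + F_0 = 27
F_3 = F_2 + F_1 = 43
F_4 = F_3 + F_2 = 70
...
= [11, 16, 27, 43, 70, 113]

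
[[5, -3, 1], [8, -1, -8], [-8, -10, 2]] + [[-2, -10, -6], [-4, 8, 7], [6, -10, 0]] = [[3, -13, -5], [4, 7, -1], [-2, -20, 2]]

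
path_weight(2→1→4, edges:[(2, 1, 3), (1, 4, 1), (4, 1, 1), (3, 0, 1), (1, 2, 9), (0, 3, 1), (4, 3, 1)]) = w(2→1)=3 + w(1→4)=1
= 4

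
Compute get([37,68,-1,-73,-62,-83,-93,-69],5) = -83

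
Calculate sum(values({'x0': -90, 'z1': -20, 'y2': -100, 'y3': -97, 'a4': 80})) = (-90) + (-20) + (-100) + (-97) + 80
= -227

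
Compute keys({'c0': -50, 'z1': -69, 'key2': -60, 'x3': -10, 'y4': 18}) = ['c0', 'z1', 'key2', 'x3', 'y4']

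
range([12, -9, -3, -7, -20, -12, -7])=32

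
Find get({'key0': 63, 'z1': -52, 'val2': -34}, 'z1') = -52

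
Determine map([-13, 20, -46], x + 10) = [-3, 30, -36]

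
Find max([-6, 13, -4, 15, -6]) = 15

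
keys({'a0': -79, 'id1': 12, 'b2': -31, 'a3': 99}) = ['a0', 'id1', 'b2', 'a3']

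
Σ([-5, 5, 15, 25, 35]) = (-5) + 5 + 15 + 25 + 35
= 75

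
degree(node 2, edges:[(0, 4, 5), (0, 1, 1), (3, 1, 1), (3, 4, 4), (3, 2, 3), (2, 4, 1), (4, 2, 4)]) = 3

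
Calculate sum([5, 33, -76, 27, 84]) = 73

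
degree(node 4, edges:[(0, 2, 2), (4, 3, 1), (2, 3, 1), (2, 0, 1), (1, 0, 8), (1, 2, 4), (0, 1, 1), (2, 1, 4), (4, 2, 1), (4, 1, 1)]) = 3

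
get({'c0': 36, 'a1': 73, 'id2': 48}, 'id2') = 48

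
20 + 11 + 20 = 51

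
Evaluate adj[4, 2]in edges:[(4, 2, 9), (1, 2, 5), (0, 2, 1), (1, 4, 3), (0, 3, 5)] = 9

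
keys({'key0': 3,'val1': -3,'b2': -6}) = ['key0', 'val1', 'b2']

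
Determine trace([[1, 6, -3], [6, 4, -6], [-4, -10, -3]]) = diagonal: 1 + 4 + (-3)
= 2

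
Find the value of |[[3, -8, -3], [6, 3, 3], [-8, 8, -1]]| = -153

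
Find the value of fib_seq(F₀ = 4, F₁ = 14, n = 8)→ [4, 14, 18, 32, 50, 82, 132, 214]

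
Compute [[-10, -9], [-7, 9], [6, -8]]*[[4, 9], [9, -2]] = [[-121, -72], [53, -81], [-48, 70]]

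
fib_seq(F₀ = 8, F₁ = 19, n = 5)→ F_2 = F_1 + F_0 = 27
F_3 = F_2 + F_1 = 46
F_4 = F_3 + F_2 = 73
= [8, 19, 27, 46, 73]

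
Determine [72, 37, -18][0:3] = [72, 37, -18]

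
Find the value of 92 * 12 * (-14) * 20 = -309120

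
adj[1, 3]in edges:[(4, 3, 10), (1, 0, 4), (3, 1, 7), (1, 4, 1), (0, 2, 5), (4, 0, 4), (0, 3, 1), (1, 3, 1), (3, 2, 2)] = 1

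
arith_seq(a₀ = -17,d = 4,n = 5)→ [-17, -13, -9, -5, -1]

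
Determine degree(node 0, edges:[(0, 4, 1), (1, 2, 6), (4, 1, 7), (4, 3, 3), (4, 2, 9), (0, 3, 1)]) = 2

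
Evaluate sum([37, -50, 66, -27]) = 37 + (-50) + 66 + (-27)
= 26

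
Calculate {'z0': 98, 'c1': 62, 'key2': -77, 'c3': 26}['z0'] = 98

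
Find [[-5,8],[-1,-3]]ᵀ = [[-5, -1], [8, -3]]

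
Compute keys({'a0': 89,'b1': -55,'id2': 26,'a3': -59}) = ['a0', 'b1', 'id2', 'a3']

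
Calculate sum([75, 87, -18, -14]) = 130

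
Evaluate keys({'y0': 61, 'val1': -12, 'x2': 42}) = ['y0', 'val1', 'x2']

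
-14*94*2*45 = -118440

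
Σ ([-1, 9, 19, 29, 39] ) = (-1) + 9 + 19 + 29 + 39
= 95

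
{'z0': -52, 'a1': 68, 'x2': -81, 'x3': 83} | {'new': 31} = {'z0': -52, 'a1': 68, 'x2': -81, 'x3': 83, 'new': 31}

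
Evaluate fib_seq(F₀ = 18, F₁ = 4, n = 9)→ F_2 = F_1 + F_0 = 22
F_3 = F_2 + F_1 = 26
F_4 = F_3 + F_2 = 48
...
= [18, 4, 22, 26, 48, 74, 122, 196, 318]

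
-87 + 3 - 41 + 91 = -34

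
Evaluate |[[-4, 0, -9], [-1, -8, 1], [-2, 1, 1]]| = 189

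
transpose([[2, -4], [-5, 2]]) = [[2, -5], [-4, 2]]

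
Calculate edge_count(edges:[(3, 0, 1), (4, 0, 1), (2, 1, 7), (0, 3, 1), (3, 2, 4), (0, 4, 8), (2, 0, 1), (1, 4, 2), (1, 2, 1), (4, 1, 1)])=10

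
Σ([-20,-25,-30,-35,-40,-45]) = (-20) + (-25) + (-30) + (-35) + (-40) + (-45)
= -195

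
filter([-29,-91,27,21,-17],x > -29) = keep x where x > -29: -29✗, -91✗, 27✓, 21✓, -17✓
= [27, 21, -17]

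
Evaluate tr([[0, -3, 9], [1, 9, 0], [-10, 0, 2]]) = 11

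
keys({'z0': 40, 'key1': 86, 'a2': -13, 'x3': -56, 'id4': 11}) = ['z0', 'key1', 'a2', 'x3', 'id4']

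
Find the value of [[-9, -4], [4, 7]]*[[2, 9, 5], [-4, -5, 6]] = C[0][0] = (-9)*(2) + (-4)*(-4) = -2
C[0][1] = (-9)*(9) + (-4)*(-5) = -61
C[0][2] = (-9)*(5) + (-4)*(6) = -69
C[1][0] = (4)*(2) + (7)*(-4) = -20
C[1][1] = (4)*(9) + (7)*(-5) = 1
C[1][2] = (4)*(5) + (7)*(6) = 62
= [[-2, -61, -69], [-20, 1, 62]]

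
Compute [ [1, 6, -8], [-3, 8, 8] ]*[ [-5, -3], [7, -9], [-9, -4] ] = [[109, -25], [-1, -95]]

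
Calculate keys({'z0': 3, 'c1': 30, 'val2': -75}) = ['z0', 'c1', 'val2']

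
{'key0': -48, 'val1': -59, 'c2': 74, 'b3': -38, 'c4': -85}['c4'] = -85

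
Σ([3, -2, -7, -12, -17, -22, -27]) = -84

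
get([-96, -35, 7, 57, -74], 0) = -96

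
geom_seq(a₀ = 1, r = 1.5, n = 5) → [1.0, 1.5, 2.25, 3.375, 5.0625]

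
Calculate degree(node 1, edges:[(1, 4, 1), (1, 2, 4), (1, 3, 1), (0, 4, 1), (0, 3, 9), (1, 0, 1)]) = 4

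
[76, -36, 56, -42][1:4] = [-36, 56, -42]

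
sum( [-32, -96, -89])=(-32) + (-96) + (-89)
= -217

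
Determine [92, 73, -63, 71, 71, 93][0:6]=[92, 73, -63, 71, 71, 93]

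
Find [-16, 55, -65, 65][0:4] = [-16, 55, -65, 65]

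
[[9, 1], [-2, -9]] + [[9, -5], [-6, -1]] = [[18, -4], [-8, -10]]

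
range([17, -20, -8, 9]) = 37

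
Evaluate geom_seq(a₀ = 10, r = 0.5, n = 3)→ a_0 = 10*0.5^0 = 10.0
a_1 = 10*0.5^1 = 5.0
a_2 = 10*0.5^2 = 2.5
= [10.0, 5.0, 2.5]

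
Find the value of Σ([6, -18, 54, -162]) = 6 + -18 + 54 + -162
= -120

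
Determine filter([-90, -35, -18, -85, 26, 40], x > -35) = keep x where x > -35: -90✗, -35✗, -18✓, -85✗, 26✓, 40✓
= [-18, 26, 40]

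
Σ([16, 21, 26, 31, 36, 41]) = 171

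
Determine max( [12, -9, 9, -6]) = 12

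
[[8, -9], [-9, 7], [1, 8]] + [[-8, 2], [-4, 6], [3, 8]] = [[0, -7], [-13, 13], [4, 16]]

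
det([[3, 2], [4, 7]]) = (3)*(7) - (2)*(4)
= 13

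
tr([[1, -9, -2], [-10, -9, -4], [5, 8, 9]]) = 1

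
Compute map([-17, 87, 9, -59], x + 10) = -17+10=-7, 87+10=97, 9+10=19, -59+10=-49
= [-7, 97, 19, -49]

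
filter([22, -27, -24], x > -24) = [22]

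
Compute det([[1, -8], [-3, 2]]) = -22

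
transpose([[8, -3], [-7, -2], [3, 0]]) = [[8, -7, 3], [-3, -2, 0]]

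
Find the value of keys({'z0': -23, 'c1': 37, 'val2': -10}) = ['z0', 'c1', 'val2']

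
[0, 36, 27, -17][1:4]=[36, 27, -17]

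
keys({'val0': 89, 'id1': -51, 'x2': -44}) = ['val0', 'id1', 'x2']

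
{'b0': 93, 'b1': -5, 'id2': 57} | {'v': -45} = {'b0': 93, 'b1': -5, 'id2': 57, 'v': -45}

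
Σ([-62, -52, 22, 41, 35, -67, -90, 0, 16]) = -157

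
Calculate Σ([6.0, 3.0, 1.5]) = 6.0 + 3.0 + 1.5
= 10.5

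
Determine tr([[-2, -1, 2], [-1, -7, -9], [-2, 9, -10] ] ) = -19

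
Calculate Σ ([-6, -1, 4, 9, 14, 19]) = 39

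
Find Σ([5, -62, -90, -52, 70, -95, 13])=-211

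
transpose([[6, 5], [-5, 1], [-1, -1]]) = [[6, -5, -1], [5, 1, -1]]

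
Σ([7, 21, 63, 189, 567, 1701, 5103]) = 7651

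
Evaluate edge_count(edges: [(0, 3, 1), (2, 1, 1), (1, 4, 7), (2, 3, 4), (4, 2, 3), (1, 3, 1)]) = 6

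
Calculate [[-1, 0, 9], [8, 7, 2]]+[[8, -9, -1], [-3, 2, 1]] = [[7, -9, 8], [5, 9, 3]]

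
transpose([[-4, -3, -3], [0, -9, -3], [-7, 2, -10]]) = [[-4, 0, -7], [-3, -9, 2], [-3, -3, -10]]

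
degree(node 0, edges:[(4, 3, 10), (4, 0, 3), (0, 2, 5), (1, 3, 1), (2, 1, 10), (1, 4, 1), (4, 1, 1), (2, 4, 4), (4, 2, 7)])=2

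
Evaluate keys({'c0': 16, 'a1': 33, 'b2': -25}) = ['c0', 'a1', 'b2']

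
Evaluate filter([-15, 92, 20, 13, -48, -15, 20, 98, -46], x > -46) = [-15, 92, 20, 13, -15, 20, 98]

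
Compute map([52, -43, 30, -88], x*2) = 52*2=104, -43*2=-86, 30*2=60, -88*2=-176
= [104, -86, 60, -176]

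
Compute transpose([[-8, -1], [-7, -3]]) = [[-8, -7], [-1, -3]]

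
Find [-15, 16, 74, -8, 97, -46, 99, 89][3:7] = [-8, 97, -46, 99]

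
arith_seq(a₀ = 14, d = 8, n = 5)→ a_0 = 14 + 0*8 = 14
a_1 = 14 + 1*8 = 22
a_2 = 14 + 2*8 = 30
...
= [14, 22, 30, 38, 46]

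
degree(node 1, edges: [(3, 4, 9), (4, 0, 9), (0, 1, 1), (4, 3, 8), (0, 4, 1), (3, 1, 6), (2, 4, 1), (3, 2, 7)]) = incident: (0,1), (3,1)
= 2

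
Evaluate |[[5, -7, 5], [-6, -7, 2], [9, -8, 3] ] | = (1)*(5)*det([[-7, 2], [-8, 3]]) + (-1)*(-7)*det([[-6, 2], [9, 3]]) + (1)*(5)*det([[-6, -7], [9, -8]])
= -25 + -252 + 555
= 278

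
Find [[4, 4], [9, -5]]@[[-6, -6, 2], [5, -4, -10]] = [[-4, -40, -32], [-79, -34, 68]]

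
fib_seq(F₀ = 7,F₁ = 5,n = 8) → F_2 = F_1 + F_0 = 12
F_3 = F_2 + F_1 = 17
F_4 = F_3 + F_2 = 29
...
= [7, 5, 12, 17, 29, 46, 75, 121]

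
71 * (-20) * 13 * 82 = -1513720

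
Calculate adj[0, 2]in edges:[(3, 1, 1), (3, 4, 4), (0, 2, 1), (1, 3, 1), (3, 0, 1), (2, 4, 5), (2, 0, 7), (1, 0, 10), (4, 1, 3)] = 1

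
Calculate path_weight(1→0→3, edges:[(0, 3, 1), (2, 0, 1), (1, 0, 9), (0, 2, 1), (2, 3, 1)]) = 10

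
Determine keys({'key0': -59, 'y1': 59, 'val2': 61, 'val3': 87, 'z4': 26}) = ['key0', 'y1', 'val2', 'val3', 'z4']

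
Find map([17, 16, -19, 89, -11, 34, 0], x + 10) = [27, 26, -9, 99, -1, 44, 10]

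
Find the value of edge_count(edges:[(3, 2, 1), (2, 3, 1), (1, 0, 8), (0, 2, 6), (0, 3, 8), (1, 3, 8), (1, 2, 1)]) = 7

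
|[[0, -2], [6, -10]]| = (0)*(-10) - (-2)*(6)
= 12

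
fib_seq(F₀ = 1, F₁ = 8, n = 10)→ F_2 = F_1 + F_0 = 9
F_3 = F_2 + F_1 = 17
F_4 = F_3 + F_2 = 26
...
= [1, 8, 9, 17, 26, 43, 69, 112, 181, 293]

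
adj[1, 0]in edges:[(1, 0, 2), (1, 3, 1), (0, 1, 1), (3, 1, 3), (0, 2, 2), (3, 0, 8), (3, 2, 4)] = 2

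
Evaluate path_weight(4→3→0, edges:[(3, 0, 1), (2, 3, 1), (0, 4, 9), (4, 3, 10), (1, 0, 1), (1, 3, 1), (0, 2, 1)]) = 11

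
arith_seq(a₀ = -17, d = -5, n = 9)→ a_0 = -17 + 0*-5 = -17
a_1 = -17 + 1*-5 = -22
a_2 = -17 + 2*-5 = -27
...
= [-17, -22, -27, -32, -37, -42, -47, -52, -57]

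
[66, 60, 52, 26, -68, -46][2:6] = [52, 26, -68, -46]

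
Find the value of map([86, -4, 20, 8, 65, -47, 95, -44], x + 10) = 86+10=96, -4+10=6, 20+10=30, 8+10=18, 65+10=75, -47+10=-37, 95+10=105, -44+10=-34
= [96, 6, 30, 18, 75, -37, 105, -34]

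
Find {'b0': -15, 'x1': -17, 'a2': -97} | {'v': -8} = {'b0': -15, 'x1': -17, 'a2': -97, 'v': -8}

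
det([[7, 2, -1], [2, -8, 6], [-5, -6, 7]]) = (1)*(7)*det([[-8, 6], [-6, 7]]) + (-1)*(2)*det([[2, 6], [-5, 7]]) + (1)*(-1)*det([[2, -8], [-5, -6]])
= -140 + -88 + 52
= -176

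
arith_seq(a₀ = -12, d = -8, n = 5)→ [-12, -20, -28, -36, -44]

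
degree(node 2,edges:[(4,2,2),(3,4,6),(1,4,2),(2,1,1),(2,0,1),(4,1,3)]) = incident: (4,2), (2,1), (2,0)
= 3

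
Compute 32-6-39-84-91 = -188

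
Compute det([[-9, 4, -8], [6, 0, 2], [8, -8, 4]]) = 208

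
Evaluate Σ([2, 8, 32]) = 2 + 8 + 32
= 42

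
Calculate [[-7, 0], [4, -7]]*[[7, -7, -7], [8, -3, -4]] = C[0][0] = (-7)*(7) + (0)*(8) = -49
C[0][1] = (-7)*(-7) + (0)*(-3) = 49
C[0][2] = (-7)*(-7) + (0)*(-4) = 49
C[1][0] = (4)*(7) + (-7)*(8) = -28
C[1][1] = (4)*(-7) + (-7)*(-3) = -7
C[1][2] = (4)*(-7) + (-7)*(-4) = 0
= [[-49, 49, 49], [-28, -7, 0]]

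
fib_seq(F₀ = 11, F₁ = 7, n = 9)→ F_2 = F_1 + F_0 = 18
F_3 = F_2 + F_1 = 25
F_4 = F_3 + F_2 = 43
...
= [11, 7, 18, 25, 43, 68, 111, 179, 290]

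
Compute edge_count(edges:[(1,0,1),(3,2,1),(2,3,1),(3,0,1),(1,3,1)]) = 5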